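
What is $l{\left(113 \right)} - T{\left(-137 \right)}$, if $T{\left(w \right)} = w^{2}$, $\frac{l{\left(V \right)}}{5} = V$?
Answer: $-18204$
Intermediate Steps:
$l{\left(V \right)} = 5 V$
$l{\left(113 \right)} - T{\left(-137 \right)} = 5 \cdot 113 - \left(-137\right)^{2} = 565 - 18769 = -18204$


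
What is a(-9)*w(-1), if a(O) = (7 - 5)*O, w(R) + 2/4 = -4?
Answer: 81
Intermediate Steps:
w(R) = -9/2 (w(R) = -1/2 - 4 = -9/2)
a(O) = 2*O
a(-9)*w(-1) = (2*(-9))*(-9/2) = -18*(-9/2) = 81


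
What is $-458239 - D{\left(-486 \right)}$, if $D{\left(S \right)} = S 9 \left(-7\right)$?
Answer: $-488857$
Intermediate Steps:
$D{\left(S \right)} = - 63 S$ ($D{\left(S \right)} = 9 S \left(-7\right) = - 63 S$)
$-458239 - D{\left(-486 \right)} = -458239 - \left(-63\right) \left(-486\right) = -458239 - 30618 = -488857$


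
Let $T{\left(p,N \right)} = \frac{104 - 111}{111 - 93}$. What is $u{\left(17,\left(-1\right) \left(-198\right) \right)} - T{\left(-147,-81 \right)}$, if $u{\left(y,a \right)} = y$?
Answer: $\frac{313}{18} \approx 17.389$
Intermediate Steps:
$T{\left(p,N \right)} = - \frac{7}{18}$
$u{\left(17,\left(-1\right) \left(-198\right) \right)} - T{\left(-147,-81 \right)} = 17 - - \frac{7}{18} = 17 + \frac{7}{18} = \frac{313}{18}$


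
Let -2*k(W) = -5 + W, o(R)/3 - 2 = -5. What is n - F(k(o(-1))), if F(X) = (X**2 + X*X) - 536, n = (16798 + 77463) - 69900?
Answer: 24799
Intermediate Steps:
o(R) = -9 (o(R) = 6 + 3*(-5) = 6 - 15 = -9)
k(W) = 5/2 - W/2 (k(W) = -(-5 + W)/2 = 5/2 - W/2)
n = 24361 (n = 94261 - 69900 = 24361)
F(X) = -536 + 2*X**2 (F(X) = (X**2 + X**2) - 536 = 2*X**2 - 536 = -536 + 2*X**2)
n - F(k(o(-1))) = 24361 - (-536 + 2*(5/2 - 1/2*(-9))**2) = 24361 - (-536 + 2*(5/2 + 9/2)**2) = 24361 - (-536 + 2*7**2) = 24361 - (-536 + 2*49) = 24361 - (-536 + 98) = 24361 - 1*(-438) = 24361 + 438 = 24799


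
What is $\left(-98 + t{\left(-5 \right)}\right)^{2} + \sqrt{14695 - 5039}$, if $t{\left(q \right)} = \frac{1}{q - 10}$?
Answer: $\frac{2163841}{225} + 2 \sqrt{2414} \approx 9715.3$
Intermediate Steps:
$t{\left(q \right)} = \frac{1}{-10 + q}$
$\left(-98 + t{\left(-5 \right)}\right)^{2} + \sqrt{14695 - 5039} = \left(-98 + \frac{1}{-10 - 5}\right)^{2} + \sqrt{14695 - 5039} = \left(-98 + \frac{1}{-15}\right)^{2} + \sqrt{9656} = \left(-98 - \frac{1}{15}\right)^{2} + 2 \sqrt{2414} = \left(- \frac{1471}{15}\right)^{2} + 2 \sqrt{2414} = \frac{2163841}{225} + 2 \sqrt{2414}$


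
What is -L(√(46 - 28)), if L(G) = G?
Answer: -3*√2 ≈ -4.2426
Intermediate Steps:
-L(√(46 - 28)) = -√(46 - 28) = -√18 = -3*√2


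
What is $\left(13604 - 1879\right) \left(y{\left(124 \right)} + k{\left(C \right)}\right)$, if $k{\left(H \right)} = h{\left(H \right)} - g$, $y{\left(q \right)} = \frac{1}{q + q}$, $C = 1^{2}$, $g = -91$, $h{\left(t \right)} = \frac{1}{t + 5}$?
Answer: $\frac{795318475}{744} \approx 1.069 \cdot 10^{6}$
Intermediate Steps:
$h{\left(t \right)} = \frac{1}{5 + t}$
$C = 1$
$y{\left(q \right)} = \frac{1}{2 q}$
$k{\left(H \right)} = 91 + \frac{1}{5 + H}$ ($k{\left(H \right)} = \frac{1}{5 + H} - -91 = \frac{1}{5 + H} + 91 = 91 + \frac{1}{5 + H}$)
$\left(13604 - 1879\right) \left(y{\left(124 \right)} + k{\left(C \right)}\right) = \left(13604 - 1879\right) \left(\frac{1}{2 \cdot 124} + \frac{456 + 91 \cdot 1}{5 + 1}\right) = 11725 \left(\frac{1}{2} \cdot \frac{1}{124} + \frac{456 + 91}{6}\right) = 11725 \left(\frac{1}{248} + \frac{1}{6} \cdot 547\right) = 11725 \left(\frac{1}{248} + \frac{547}{6}\right) = 11725 \cdot \frac{67831}{744} = \frac{795318475}{744}$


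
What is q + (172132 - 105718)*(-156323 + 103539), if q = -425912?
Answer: -3506022488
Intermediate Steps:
q + (172132 - 105718)*(-156323 + 103539) = -425912 + (172132 - 105718)*(-156323 + 103539) = -425912 + 66414*(-52784) = -425912 - 3505596576 = -3506022488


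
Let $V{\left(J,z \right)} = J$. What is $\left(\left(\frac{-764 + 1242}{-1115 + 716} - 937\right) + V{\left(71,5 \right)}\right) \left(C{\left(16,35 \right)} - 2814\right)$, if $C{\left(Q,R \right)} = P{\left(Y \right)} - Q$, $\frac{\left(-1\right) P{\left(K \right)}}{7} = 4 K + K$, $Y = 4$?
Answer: $\frac{342551880}{133} \approx 2.5756 \cdot 10^{6}$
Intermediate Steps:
$P{\left(K \right)} = - 35 K$ ($P{\left(K \right)} = - 7 \left(4 K + K\right) = - 7 \cdot 5 K = - 35 K$)
$C{\left(Q,R \right)} = -140 - Q$ ($C{\left(Q,R \right)} = \left(-35\right) 4 - Q = -140 - Q$)
$\left(\left(\frac{-764 + 1242}{-1115 + 716} - 937\right) + V{\left(71,5 \right)}\right) \left(C{\left(16,35 \right)} - 2814\right) = \left(\left(\frac{-764 + 1242}{-1115 + 716} - 937\right) + 71\right) \left(\left(-140 - 16\right) - 2814\right) = \left(\left(\frac{478}{-399} - 937\right) + 71\right) \left(\left(-140 - 16\right) - 2814\right) = \left(\left(478 \left(- \frac{1}{399}\right) - 937\right) + 71\right) \left(-156 - 2814\right) = \left(\left(- \frac{478}{399} - 937\right) + 71\right) \left(-2970\right) = \left(- \frac{374341}{399} + 71\right) \left(-2970\right) = \left(- \frac{346012}{399}\right) \left(-2970\right) = \frac{342551880}{133}$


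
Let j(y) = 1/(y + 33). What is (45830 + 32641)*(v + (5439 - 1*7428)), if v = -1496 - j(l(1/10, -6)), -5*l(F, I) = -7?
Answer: -47037479175/172 ≈ -2.7347e+8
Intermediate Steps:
l(F, I) = 7/5 (l(F, I) = -1/5*(-7) = 7/5)
j(y) = 1/(33 + y)
v = -257317/172 (v = -1496 - 1/(33 + 7/5) = -1496 - 1/172/5 = -1496 - 1*5/172 = -1496 - 5/172 = -257317/172 ≈ -1496.0)
(45830 + 32641)*(v + (5439 - 1*7428)) = (45830 + 32641)*(-257317/172 + (5439 - 1*7428)) = 78471*(-257317/172 + (5439 - 7428)) = 78471*(-257317/172 - 1989) = 78471*(-599425/172) = -47037479175/172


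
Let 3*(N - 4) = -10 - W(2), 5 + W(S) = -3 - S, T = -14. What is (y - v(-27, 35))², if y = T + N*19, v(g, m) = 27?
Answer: 1225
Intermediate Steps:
W(S) = -8 - S (W(S) = -5 + (-3 - S) = -8 - S)
N = 4 (N = 4 + (-10 - (-8 - 1*2))/3 = 4 + (-10 - (-8 - 2))/3 = 4 + (-10 - 1*(-10))/3 = 4 + (-10 + 10)/3 = 4 + (⅓)*0 = 4 + 0 = 4)
y = 62 (y = -14 + 4*19 = -14 + 76 = 62)
(y - v(-27, 35))² = (62 - 1*27)² = (62 - 27)² = 35² = 1225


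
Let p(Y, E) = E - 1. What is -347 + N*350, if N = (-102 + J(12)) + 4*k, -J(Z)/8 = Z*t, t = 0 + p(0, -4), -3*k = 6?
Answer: 129153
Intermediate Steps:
k = -2 (k = -1/3*6 = -2)
p(Y, E) = -1 + E
t = -5 (t = 0 + (-1 - 4) = 0 - 5 = -5)
J(Z) = 40*Z (J(Z) = -8*Z*(-5) = -(-40)*Z = 40*Z)
N = 370 (N = (-102 + 40*12) + 4*(-2) = (-102 + 480) - 8 = 378 - 8 = 370)
-347 + N*350 = -347 + 370*350 = -347 + 129500 = 129153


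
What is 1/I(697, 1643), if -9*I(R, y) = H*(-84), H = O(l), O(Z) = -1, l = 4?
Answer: -3/28 ≈ -0.10714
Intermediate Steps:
H = -1
I(R, y) = -28/3 (I(R, y) = -(-1)*(-84)/9 = -⅑*84 = -28/3)
1/I(697, 1643) = 1/(-28/3) = -3/28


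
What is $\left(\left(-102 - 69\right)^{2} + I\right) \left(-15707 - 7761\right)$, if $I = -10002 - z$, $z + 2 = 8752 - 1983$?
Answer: $-292692896$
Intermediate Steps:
$z = 6767$ ($z = -2 + \left(8752 - 1983\right) = -2 + 6769 = 6767$)
$I = -16769$ ($I = -10002 - 6767 = -16769$)
$\left(\left(-102 - 69\right)^{2} + I\right) \left(-15707 - 7761\right) = \left(\left(-102 - 69\right)^{2} - 16769\right) \left(-15707 - 7761\right) = \left(\left(-171\right)^{2} - 16769\right) \left(-23468\right) = \left(29241 - 16769\right) \left(-23468\right) = 12472 \left(-23468\right) = -292692896$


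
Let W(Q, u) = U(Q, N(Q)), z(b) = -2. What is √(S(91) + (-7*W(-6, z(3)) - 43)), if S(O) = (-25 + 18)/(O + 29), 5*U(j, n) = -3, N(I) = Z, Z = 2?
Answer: I*√139890/60 ≈ 6.2336*I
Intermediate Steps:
N(I) = 2
U(j, n) = -⅗ (U(j, n) = (⅕)*(-3) = -⅗)
W(Q, u) = -⅗
S(O) = -7/(29 + O)
√(S(91) + (-7*W(-6, z(3)) - 43)) = √(-7/(29 + 91) + (-7*(-⅗) - 43)) = √(-7/120 + (21/5 - 43)) = √(-7*1/120 - 194/5) = √(-7/120 - 194/5) = √(-4663/120) = I*√139890/60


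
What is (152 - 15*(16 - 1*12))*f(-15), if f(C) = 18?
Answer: 1656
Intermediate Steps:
(152 - 15*(16 - 1*12))*f(-15) = (152 - 15*(16 - 1*12))*18 = (152 - 15*(16 - 12))*18 = (152 - 15*4)*18 = (152 - 60)*18 = 92*18 = 1656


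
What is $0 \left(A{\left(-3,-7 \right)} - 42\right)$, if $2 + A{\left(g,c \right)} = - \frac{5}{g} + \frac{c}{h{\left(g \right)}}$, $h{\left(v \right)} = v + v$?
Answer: $0$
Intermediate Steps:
$h{\left(v \right)} = 2 v$
$A{\left(g,c \right)} = -2 - \frac{5}{g} + \frac{c}{2 g}$ ($A{\left(g,c \right)} = -2 + \left(- \frac{5}{g} + \frac{c}{2 g}\right) = -2 - \frac{5}{g} + \frac{c}{2 g}$)
$0 \left(A{\left(-3,-7 \right)} - 42\right) = 0 \left(\frac{-10 - 7 - -12}{2 \left(-3\right)} - 42\right) = 0 \left(\frac{1}{2} \left(- \frac{1}{3}\right) \left(-10 - 7 + 12\right) - 42\right) = 0 \left(\frac{1}{2} \left(- \frac{1}{3}\right) \left(-5\right) - 42\right) = 0 \left(\frac{5}{6} - 42\right) = 0 \left(- \frac{247}{6}\right) = 0$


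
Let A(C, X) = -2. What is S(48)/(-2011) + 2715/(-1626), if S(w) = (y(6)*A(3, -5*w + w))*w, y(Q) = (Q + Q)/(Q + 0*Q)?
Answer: -1715891/1089962 ≈ -1.5743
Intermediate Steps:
y(Q) = 2 (y(Q) = (2*Q)/(Q + 0) = (2*Q)/Q = 2)
S(w) = -4*w (S(w) = (2*(-2))*w = -4*w)
S(48)/(-2011) + 2715/(-1626) = -4*48/(-2011) + 2715/(-1626) = -192*(-1/2011) + 2715*(-1/1626) = 192/2011 - 905/542 = -1715891/1089962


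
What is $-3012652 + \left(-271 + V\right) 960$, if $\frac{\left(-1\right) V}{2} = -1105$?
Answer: $-1151212$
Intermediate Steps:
$V = 2210$ ($V = \left(-2\right) \left(-1105\right) = 2210$)
$-3012652 + \left(-271 + V\right) 960 = -3012652 + \left(-271 + 2210\right) 960 = -3012652 + 1939 \cdot 960 = -3012652 + 1861440 = -1151212$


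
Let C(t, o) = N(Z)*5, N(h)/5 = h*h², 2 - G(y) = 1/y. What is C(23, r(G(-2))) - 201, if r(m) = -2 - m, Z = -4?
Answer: -1801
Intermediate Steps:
G(y) = 2 - 1/y
N(h) = 5*h³ (N(h) = 5*(h*h²) = 5*h³)
C(t, o) = -1600 (C(t, o) = (5*(-4)³)*5 = (5*(-64))*5 = -320*5 = -1600)
C(23, r(G(-2))) - 201 = -1600 - 201 = -1801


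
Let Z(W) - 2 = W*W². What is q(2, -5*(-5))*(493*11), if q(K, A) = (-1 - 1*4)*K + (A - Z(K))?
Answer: 27115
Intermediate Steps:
Z(W) = 2 + W³ (Z(W) = 2 + W*W² = 2 + W³)
q(K, A) = -2 + A - K³ - 5*K (q(K, A) = (-1 - 1*4)*K + (A - (2 + K³)) = (-1 - 4)*K + (A + (-2 - K³)) = -5*K + (-2 + A - K³) = -2 + A - K³ - 5*K)
q(2, -5*(-5))*(493*11) = (-2 - 5*(-5) - 1*2³ - 5*2)*(493*11) = (-2 + 25 - 1*8 - 10)*5423 = (-2 + 25 - 8 - 10)*5423 = 5*5423 = 27115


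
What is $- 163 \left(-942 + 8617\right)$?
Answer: $-1251025$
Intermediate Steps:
$- 163 \left(-942 + 8617\right) = \left(-163\right) 7675 = -1251025$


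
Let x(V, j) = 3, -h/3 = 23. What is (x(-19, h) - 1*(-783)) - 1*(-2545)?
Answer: 3331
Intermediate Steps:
h = -69 (h = -3*23 = -69)
(x(-19, h) - 1*(-783)) - 1*(-2545) = (3 - 1*(-783)) - 1*(-2545) = (3 + 783) + 2545 = 786 + 2545 = 3331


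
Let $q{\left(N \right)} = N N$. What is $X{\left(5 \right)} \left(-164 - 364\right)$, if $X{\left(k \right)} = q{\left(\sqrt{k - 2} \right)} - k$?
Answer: $1056$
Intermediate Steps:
$q{\left(N \right)} = N^{2}$
$X{\left(k \right)} = -2$ ($X{\left(k \right)} = \left(\sqrt{k - 2}\right)^{2} - k = \left(\sqrt{-2 + k}\right)^{2} - k = \left(-2 + k\right) - k = -2$)
$X{\left(5 \right)} \left(-164 - 364\right) = - 2 \left(-164 - 364\right) = \left(-2\right) \left(-528\right) = 1056$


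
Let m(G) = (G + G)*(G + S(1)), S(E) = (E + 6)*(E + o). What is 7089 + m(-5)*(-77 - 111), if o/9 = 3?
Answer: 366169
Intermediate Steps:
o = 27 (o = 9*3 = 27)
S(E) = (6 + E)*(27 + E) (S(E) = (E + 6)*(E + 27) = (6 + E)*(27 + E))
m(G) = 2*G*(196 + G) (m(G) = (G + G)*(G + (162 + 1**2 + 33*1)) = (2*G)*(G + (162 + 1 + 33)) = (2*G)*(G + 196) = (2*G)*(196 + G) = 2*G*(196 + G))
7089 + m(-5)*(-77 - 111) = 7089 + (2*(-5)*(196 - 5))*(-77 - 111) = 7089 + (2*(-5)*191)*(-188) = 7089 - 1910*(-188) = 7089 + 359080 = 366169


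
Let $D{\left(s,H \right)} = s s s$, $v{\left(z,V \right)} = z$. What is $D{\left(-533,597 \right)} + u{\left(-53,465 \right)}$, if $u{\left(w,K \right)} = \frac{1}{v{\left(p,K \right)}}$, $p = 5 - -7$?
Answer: $- \frac{1817033243}{12} \approx -1.5142 \cdot 10^{8}$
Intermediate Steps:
$p = 12$ ($p = 5 + 7 = 12$)
$D{\left(s,H \right)} = s^{3}$ ($D{\left(s,H \right)} = s^{2} s = s^{3}$)
$u{\left(w,K \right)} = \frac{1}{12}$
$D{\left(-533,597 \right)} + u{\left(-53,465 \right)} = \left(-533\right)^{3} + \frac{1}{12} = -151419437 + \frac{1}{12} = - \frac{1817033243}{12}$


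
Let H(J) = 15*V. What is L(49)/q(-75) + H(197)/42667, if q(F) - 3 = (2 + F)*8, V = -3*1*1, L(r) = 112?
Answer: -686407/3541361 ≈ -0.19383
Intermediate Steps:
V = -3 (V = -3*1 = -3)
H(J) = -45 (H(J) = 15*(-3) = -45)
q(F) = 19 + 8*F (q(F) = 3 + (2 + F)*8 = 3 + (16 + 8*F) = 19 + 8*F)
L(49)/q(-75) + H(197)/42667 = 112/(19 + 8*(-75)) - 45/42667 = 112/(19 - 600) - 45*1/42667 = 112/(-581) - 45/42667 = 112*(-1/581) - 45/42667 = -16/83 - 45/42667 = -686407/3541361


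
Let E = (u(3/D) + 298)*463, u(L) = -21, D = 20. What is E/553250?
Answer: 128251/553250 ≈ 0.23181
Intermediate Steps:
E = 128251 (E = (-21 + 298)*463 = 277*463 = 128251)
E/553250 = 128251/553250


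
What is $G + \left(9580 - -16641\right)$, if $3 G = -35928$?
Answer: $14245$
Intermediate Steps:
$G = -11976$ ($G = \frac{1}{3} \left(-35928\right) = -11976$)
$G + \left(9580 - -16641\right) = -11976 + \left(9580 - -16641\right) = -11976 + \left(9580 + 16641\right) = -11976 + 26221 = 14245$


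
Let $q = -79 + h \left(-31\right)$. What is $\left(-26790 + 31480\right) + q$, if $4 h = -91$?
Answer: $\frac{21265}{4} \approx 5316.3$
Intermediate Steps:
$h = - \frac{91}{4}$ ($h = \frac{1}{4} \left(-91\right) = - \frac{91}{4} \approx -22.75$)
$q = \frac{2505}{4}$ ($q = -79 - - \frac{2821}{4} = -79 + \frac{2821}{4} = \frac{2505}{4} \approx 626.25$)
$\left(-26790 + 31480\right) + q = \left(-26790 + 31480\right) + \frac{2505}{4} = 4690 + \frac{2505}{4} = \frac{21265}{4}$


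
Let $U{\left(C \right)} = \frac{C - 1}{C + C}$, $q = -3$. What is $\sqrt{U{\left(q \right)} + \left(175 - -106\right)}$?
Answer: $\frac{13 \sqrt{15}}{3} \approx 16.783$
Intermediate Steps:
$U{\left(C \right)} = \frac{-1 + C}{2 C}$
$\sqrt{U{\left(q \right)} + \left(175 - -106\right)} = \sqrt{\frac{-1 - 3}{2 \left(-3\right)} + \left(175 - -106\right)} = \sqrt{\frac{1}{2} \left(- \frac{1}{3}\right) \left(-4\right) + \left(175 + 106\right)} = \sqrt{\frac{2}{3} + 281} = \sqrt{\frac{845}{3}} = \frac{13 \sqrt{15}}{3}$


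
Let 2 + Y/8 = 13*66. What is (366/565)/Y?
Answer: 183/1934560 ≈ 9.4595e-5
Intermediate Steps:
Y = 6848 (Y = -16 + 8*(13*66) = -16 + 8*858 = -16 + 6864 = 6848)
(366/565)/Y = (366/565)/6848 = (366*(1/565))*(1/6848) = (366/565)*(1/6848) = 183/1934560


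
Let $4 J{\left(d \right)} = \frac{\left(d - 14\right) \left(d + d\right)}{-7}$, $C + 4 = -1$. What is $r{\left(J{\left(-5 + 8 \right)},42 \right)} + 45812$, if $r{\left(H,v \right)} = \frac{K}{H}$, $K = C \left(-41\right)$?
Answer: $\frac{1514666}{33} \approx 45899.0$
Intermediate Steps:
$C = -5$ ($C = -4 - 1 = -5$)
$K = 205$ ($K = \left(-5\right) \left(-41\right) = 205$)
$J{\left(d \right)} = - \frac{d \left(-14 + d\right)}{14}$ ($J{\left(d \right)} = \frac{\left(d - 14\right) \left(d + d\right) \frac{1}{-7}}{4} = \frac{\left(-14 + d\right) 2 d \left(- \frac{1}{7}\right)}{4} = \frac{2 d \left(-14 + d\right) \left(- \frac{1}{7}\right)}{4} = \frac{\left(- \frac{2}{7}\right) d \left(-14 + d\right)}{4} = - \frac{d \left(-14 + d\right)}{14}$)
$r{\left(H,v \right)} = \frac{205}{H}$
$r{\left(J{\left(-5 + 8 \right)},42 \right)} + 45812 = \frac{205}{\frac{1}{14} \left(-5 + 8\right) \left(14 - \left(-5 + 8\right)\right)} + 45812 = \frac{205}{\frac{1}{14} \cdot 3 \left(14 - 3\right)} + 45812 = \frac{205}{\frac{1}{14} \cdot 3 \cdot 11} + 45812 = \frac{205}{\frac{33}{14}} + 45812 = 205 \cdot \frac{14}{33} + 45812 = \frac{2870}{33} + 45812 = \frac{1514666}{33}$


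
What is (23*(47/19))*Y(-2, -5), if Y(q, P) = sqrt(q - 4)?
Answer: 1081*I*sqrt(6)/19 ≈ 139.36*I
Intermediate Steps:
Y(q, P) = sqrt(-4 + q)
(23*(47/19))*Y(-2, -5) = (23*(47/19))*sqrt(-4 - 2) = (23*(47*(1/19)))*sqrt(-6) = (23*(47/19))*(I*sqrt(6)) = 1081*(I*sqrt(6))/19 = 1081*I*sqrt(6)/19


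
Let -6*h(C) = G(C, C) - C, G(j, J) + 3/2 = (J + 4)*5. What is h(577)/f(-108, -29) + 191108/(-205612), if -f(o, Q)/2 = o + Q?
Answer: -132089645/56337688 ≈ -2.3446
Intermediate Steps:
f(o, Q) = -2*Q - 2*o (f(o, Q) = -2*(o + Q) = -2*(Q + o) = -2*Q - 2*o)
G(j, J) = 37/2 + 5*J (G(j, J) = -3/2 + (J + 4)*5 = -3/2 + (4 + J)*5 = -3/2 + (20 + 5*J) = 37/2 + 5*J)
h(C) = -37/12 - 2*C/3 (h(C) = -((37/2 + 5*C) - C)/6 = -(37/2 + 4*C)/6 = -37/12 - 2*C/3)
h(577)/f(-108, -29) + 191108/(-205612) = (-37/12 - ⅔*577)/(-2*(-29) - 2*(-108)) + 191108/(-205612) = (-37/12 - 1154/3)/(58 + 216) + 191108*(-1/205612) = -1551/4/274 - 47777/51403 = -1551/4*1/274 - 47777/51403 = -1551/1096 - 47777/51403 = -132089645/56337688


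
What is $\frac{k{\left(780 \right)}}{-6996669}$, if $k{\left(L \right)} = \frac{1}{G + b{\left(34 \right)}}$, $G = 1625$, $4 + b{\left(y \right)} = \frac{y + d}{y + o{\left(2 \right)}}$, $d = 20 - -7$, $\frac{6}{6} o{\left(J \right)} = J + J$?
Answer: $- \frac{38}{431407613871} \approx -8.8084 \cdot 10^{-11}$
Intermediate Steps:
$o{\left(J \right)} = 2 J$ ($o{\left(J \right)} = J + J = 2 J$)
$d = 27$ ($d = 20 + 7 = 27$)
$b{\left(y \right)} = -4 + \frac{27 + y}{4 + y}$ ($b{\left(y \right)} = -4 + \frac{y + 27}{y + 2 \cdot 2} = -4 + \frac{27 + y}{y + 4} = -4 + \frac{27 + y}{4 + y}$)
$k{\left(L \right)} = \frac{38}{61659}$ ($k{\left(L \right)} = \frac{1}{1625 + \frac{11 - 102}{4 + 34}} = \frac{1}{1625 + \frac{11 - 102}{38}} = \frac{1}{1625 + \frac{1}{38} \left(-91\right)} = \frac{1}{1625 - \frac{91}{38}} = \frac{1}{\frac{61659}{38}} = \frac{38}{61659}$)
$\frac{k{\left(780 \right)}}{-6996669} = \frac{38}{61659 \left(-6996669\right)} = \frac{38}{61659} \left(- \frac{1}{6996669}\right) = - \frac{38}{431407613871}$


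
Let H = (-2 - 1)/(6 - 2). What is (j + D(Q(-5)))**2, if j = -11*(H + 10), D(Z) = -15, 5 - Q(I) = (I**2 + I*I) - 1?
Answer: 218089/16 ≈ 13631.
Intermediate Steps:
H = -3/4 ≈ -0.75000
Q(I) = 6 - 2*I**2 (Q(I) = 5 - ((I**2 + I*I) - 1) = 5 - ((I**2 + I**2) - 1) = 5 - (2*I**2 - 1) = 5 - (-1 + 2*I**2) = 5 + (1 - 2*I**2) = 6 - 2*I**2)
j = -407/4 (j = -11*(-3/4 + 10) = -11*37/4 = -407/4 ≈ -101.75)
(j + D(Q(-5)))**2 = (-407/4 - 15)**2 = (-467/4)**2 = 218089/16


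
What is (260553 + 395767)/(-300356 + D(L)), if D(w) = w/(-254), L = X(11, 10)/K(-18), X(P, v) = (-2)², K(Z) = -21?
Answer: -175040544/80104945 ≈ -2.1851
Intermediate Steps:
X(P, v) = 4
L = -4/21 (L = 4/(-21) = 4*(-1/21) = -4/21 ≈ -0.19048)
D(w) = -w/254 (D(w) = w*(-1/254) = -w/254)
(260553 + 395767)/(-300356 + D(L)) = (260553 + 395767)/(-300356 - 1/254*(-4/21)) = 656320/(-300356 + 2/2667) = 656320/(-801049450/2667) = 656320*(-2667/801049450) = -175040544/80104945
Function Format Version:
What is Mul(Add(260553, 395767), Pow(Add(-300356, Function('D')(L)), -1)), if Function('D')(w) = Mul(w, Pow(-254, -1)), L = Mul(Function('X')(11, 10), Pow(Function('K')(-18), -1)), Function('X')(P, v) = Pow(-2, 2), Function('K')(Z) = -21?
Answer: Rational(-175040544, 80104945) ≈ -2.1851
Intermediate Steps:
Function('X')(P, v) = 4
L = Rational(-4, 21) (L = Mul(4, Pow(-21, -1)) = Mul(4, Rational(-1, 21)) = Rational(-4, 21) ≈ -0.19048)
Function('D')(w) = Mul(Rational(-1, 254), w) (Function('D')(w) = Mul(w, Rational(-1, 254)) = Mul(Rational(-1, 254), w))
Mul(Add(260553, 395767), Pow(Add(-300356, Function('D')(L)), -1)) = Mul(Add(260553, 395767), Pow(Add(-300356, Mul(Rational(-1, 254), Rational(-4, 21))), -1)) = Mul(656320, Pow(Add(-300356, Rational(2, 2667)), -1)) = Mul(656320, Pow(Rational(-801049450, 2667), -1)) = Mul(656320, Rational(-2667, 801049450)) = Rational(-175040544, 80104945)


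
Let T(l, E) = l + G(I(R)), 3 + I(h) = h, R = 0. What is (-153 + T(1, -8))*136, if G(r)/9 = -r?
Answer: -17000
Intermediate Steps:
I(h) = -3 + h
G(r) = -9*r (G(r) = 9*(-r) = -9*r)
T(l, E) = 27 + l (T(l, E) = l - 9*(-3 + 0) = l - 9*(-3) = l + 27 = 27 + l)
(-153 + T(1, -8))*136 = (-153 + (27 + 1))*136 = (-153 + 28)*136 = -125*136 = -17000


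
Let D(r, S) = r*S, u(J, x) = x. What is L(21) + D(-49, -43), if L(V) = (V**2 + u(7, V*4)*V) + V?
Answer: 4333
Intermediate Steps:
L(V) = V + 5*V**2 (L(V) = (V**2 + (V*4)*V) + V = (V**2 + (4*V)*V) + V = (V**2 + 4*V**2) + V = 5*V**2 + V = V + 5*V**2)
D(r, S) = S*r
L(21) + D(-49, -43) = 21*(1 + 5*21) - 43*(-49) = 21*(1 + 105) + 2107 = 21*106 + 2107 = 2226 + 2107 = 4333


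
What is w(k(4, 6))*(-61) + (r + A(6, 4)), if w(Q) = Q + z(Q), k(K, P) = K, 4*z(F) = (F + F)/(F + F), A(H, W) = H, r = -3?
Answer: -1025/4 ≈ -256.25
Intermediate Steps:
z(F) = 1/4 (z(F) = ((F + F)/(F + F))/4 = ((2*F)/((2*F)))/4 = ((2*F)*(1/(2*F)))/4 = (1/4)*1 = 1/4)
w(Q) = 1/4 + Q (w(Q) = Q + 1/4 = 1/4 + Q)
w(k(4, 6))*(-61) + (r + A(6, 4)) = (1/4 + 4)*(-61) + (-3 + 6) = (17/4)*(-61) + 3 = -1037/4 + 3 = -1025/4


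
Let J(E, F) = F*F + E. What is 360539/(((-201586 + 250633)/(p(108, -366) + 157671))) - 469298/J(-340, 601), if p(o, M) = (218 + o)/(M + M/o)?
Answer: 45464893719234771125/39227214935361 ≈ 1.1590e+6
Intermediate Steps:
p(o, M) = (218 + o)/(M + M/o)
J(E, F) = E + F² (J(E, F) = F² + E = E + F²)
360539/(((-201586 + 250633)/(p(108, -366) + 157671))) - 469298/J(-340, 601) = 360539/(((-201586 + 250633)/(108*(218 + 108)/(-366*(1 + 108)) + 157671))) - 469298/(-340 + 601²) = 360539/((49047/(108*(-1/366)*326/109 + 157671))) - 469298/(-340 + 361201) = 360539/((49047/(108*(-1/366)*(1/109)*326 + 157671))) - 469298/360861 = 360539/((49047/(-5868/6649 + 157671))) - 469298*1/360861 = 360539/((49047/(1048348611/6649))) - 469298/360861 = 360539/((49047*(6649/1048348611))) - 469298/360861 = 360539/(108704501/349449537) - 469298/360861 = 360539*(349449537/108704501) - 469298/360861 = 125990186620443/108704501 - 469298/360861 = 45464893719234771125/39227214935361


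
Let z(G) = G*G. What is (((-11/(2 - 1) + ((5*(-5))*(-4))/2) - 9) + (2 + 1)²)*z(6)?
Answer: 1404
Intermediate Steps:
z(G) = G²
(((-11/(2 - 1) + ((5*(-5))*(-4))/2) - 9) + (2 + 1)²)*z(6) = (((-11/(2 - 1) + ((5*(-5))*(-4))/2) - 9) + (2 + 1)²)*6² = (((-11/1 - 25*(-4)*(½)) - 9) + 3²)*36 = (((-11*1 + 100*(½)) - 9) + 9)*36 = (((-11 + 50) - 9) + 9)*36 = ((39 - 9) + 9)*36 = (30 + 9)*36 = 39*36 = 1404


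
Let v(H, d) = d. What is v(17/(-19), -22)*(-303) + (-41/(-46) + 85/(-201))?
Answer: 61638167/9246 ≈ 6666.5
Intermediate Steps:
v(17/(-19), -22)*(-303) + (-41/(-46) + 85/(-201)) = -22*(-303) + (-41/(-46) + 85/(-201)) = 6666 + (-41*(-1/46) + 85*(-1/201)) = 6666 + (41/46 - 85/201) = 6666 + 4331/9246 = 61638167/9246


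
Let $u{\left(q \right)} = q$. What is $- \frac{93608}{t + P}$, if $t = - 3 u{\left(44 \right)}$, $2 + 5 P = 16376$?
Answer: $- \frac{234020}{7857} \approx -29.785$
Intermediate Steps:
$P = \frac{16374}{5}$ ($P = - \frac{2}{5} + \frac{1}{5} \cdot 16376 = - \frac{2}{5} + \frac{16376}{5} = \frac{16374}{5} \approx 3274.8$)
$t = -132$ ($t = \left(-3\right) 44 = -132$)
$- \frac{93608}{t + P} = - \frac{93608}{-132 + \frac{16374}{5}} = - \frac{93608}{\frac{15714}{5}} = \left(-93608\right) \frac{5}{15714} = - \frac{234020}{7857}$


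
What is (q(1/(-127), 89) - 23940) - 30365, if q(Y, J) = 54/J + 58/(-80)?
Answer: -193326221/3560 ≈ -54305.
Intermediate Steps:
q(Y, J) = -29/40 + 54/J (q(Y, J) = 54/J + 58*(-1/80) = 54/J - 29/40 = -29/40 + 54/J)
(q(1/(-127), 89) - 23940) - 30365 = ((-29/40 + 54/89) - 23940) - 30365 = (-421/3560 - 23940) - 30365 = -85226821/3560 - 30365 = -193326221/3560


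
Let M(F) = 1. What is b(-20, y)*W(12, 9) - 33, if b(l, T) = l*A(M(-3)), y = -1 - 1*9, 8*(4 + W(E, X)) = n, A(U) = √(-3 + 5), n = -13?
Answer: -33 + 225*√2/2 ≈ 126.10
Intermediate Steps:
A(U) = √2
W(E, X) = -45/8 (W(E, X) = -4 + (⅛)*(-13) = -4 - 13/8 = -45/8)
y = -10 (y = -1 - 9 = -10)
b(l, T) = l*√2
b(-20, y)*W(12, 9) - 33 = -20*√2*(-45/8) - 33 = 225*√2/2 - 33 = -33 + 225*√2/2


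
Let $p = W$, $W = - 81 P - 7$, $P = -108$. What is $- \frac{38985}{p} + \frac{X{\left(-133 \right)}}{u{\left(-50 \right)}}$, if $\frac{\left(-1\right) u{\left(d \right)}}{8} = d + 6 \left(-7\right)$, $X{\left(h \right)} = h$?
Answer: $- \frac{29855513}{6433376} \approx -4.6407$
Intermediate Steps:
$W = 8741$ ($W = \left(-81\right) \left(-108\right) - 7 = 8748 - 7 = 8741$)
$p = 8741$
$u{\left(d \right)} = 336 - 8 d$ ($u{\left(d \right)} = - 8 \left(d + 6 \left(-7\right)\right) = - 8 \left(d - 42\right) = - 8 \left(-42 + d\right) = 336 - 8 d$)
$- \frac{38985}{p} + \frac{X{\left(-133 \right)}}{u{\left(-50 \right)}} = - \frac{38985}{8741} - \frac{133}{336 - -400} = \left(-38985\right) \frac{1}{8741} - \frac{133}{336 + 400} = - \frac{38985}{8741} - \frac{133}{736} = - \frac{29855513}{6433376}$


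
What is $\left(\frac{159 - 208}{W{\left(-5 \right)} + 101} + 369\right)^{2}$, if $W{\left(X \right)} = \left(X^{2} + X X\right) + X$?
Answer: $\frac{2897130625}{21316} \approx 1.3591 \cdot 10^{5}$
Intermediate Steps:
$W{\left(X \right)} = X + 2 X^{2}$ ($W{\left(X \right)} = \left(X^{2} + X^{2}\right) + X = 2 X^{2} + X = X + 2 X^{2}$)
$\left(\frac{159 - 208}{W{\left(-5 \right)} + 101} + 369\right)^{2} = \left(\frac{159 - 208}{- 5 \left(1 + 2 \left(-5\right)\right) + 101} + 369\right)^{2} = \left(- \frac{49}{- 5 \left(1 - 10\right) + 101} + 369\right)^{2} = \left(- \frac{49}{\left(-5\right) \left(-9\right) + 101} + 369\right)^{2} = \left(- \frac{49}{45 + 101} + 369\right)^{2} = \left(- \frac{49}{146} + 369\right)^{2} = \left(\frac{53825}{146}\right)^{2} = \frac{2897130625}{21316}$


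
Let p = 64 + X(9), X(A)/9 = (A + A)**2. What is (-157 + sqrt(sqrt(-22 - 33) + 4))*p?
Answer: -467860 + 2980*sqrt(4 + I*sqrt(55)) ≈ -4.6043e+5 + 4433.2*I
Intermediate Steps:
X(A) = 36*A**2 (X(A) = 9*(A + A)**2 = 9*(2*A)**2 = 9*(4*A**2) = 36*A**2)
p = 2980 (p = 64 + 36*9**2 = 64 + 36*81 = 64 + 2916 = 2980)
(-157 + sqrt(sqrt(-22 - 33) + 4))*p = (-157 + sqrt(sqrt(-22 - 33) + 4))*2980 = (-157 + sqrt(sqrt(-55) + 4))*2980 = (-157 + sqrt(I*sqrt(55) + 4))*2980 = (-157 + sqrt(4 + I*sqrt(55)))*2980 = -467860 + 2980*sqrt(4 + I*sqrt(55))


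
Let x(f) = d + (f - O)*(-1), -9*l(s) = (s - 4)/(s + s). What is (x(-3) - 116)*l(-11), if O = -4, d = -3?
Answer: 100/11 ≈ 9.0909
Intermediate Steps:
l(s) = -(-4 + s)/(18*s) (l(s) = -(s - 4)/(9*(s + s)) = -(-4 + s)/(9*(2*s)) = -(-4 + s)*1/(2*s)/9 = -(-4 + s)/(18*s))
x(f) = -7 - f (x(f) = -3 + (f - 1*(-4))*(-1) = -3 + (f + 4)*(-1) = -3 + (4 + f)*(-1) = -3 + (-4 - f) = -7 - f)
(x(-3) - 116)*l(-11) = ((-7 - 1*(-3)) - 116)*((1/18)*(4 - 1*(-11))/(-11)) = ((-7 + 3) - 116)*((1/18)*(-1/11)*(4 + 11)) = (-4 - 116)*((1/18)*(-1/11)*15) = -120*(-5/66) = 100/11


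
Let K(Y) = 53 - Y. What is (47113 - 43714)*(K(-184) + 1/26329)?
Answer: 21209671626/26329 ≈ 8.0556e+5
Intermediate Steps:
(47113 - 43714)*(K(-184) + 1/26329) = (47113 - 43714)*((53 - 1*(-184)) + 1/26329) = 3399*((53 + 184) + 1/26329) = 3399*(237 + 1/26329) = 3399*(6239974/26329) = 21209671626/26329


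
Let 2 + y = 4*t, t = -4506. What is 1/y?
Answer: -1/18026 ≈ -5.5475e-5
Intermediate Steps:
y = -18026 (y = -2 + 4*(-4506) = -2 - 18024 = -18026)
1/y = 1/(-18026) = -1/18026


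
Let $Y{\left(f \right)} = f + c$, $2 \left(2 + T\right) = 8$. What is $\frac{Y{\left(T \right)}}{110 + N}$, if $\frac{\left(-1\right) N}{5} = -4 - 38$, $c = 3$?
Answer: $\frac{1}{64} \approx 0.015625$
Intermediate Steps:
$T = 2$ ($T = -2 + \frac{1}{2} \cdot 8 = -2 + 4 = 2$)
$N = 210$ ($N = - 5 \left(-4 - 38\right) = \left(-5\right) \left(-42\right) = 210$)
$Y{\left(f \right)} = 3 + f$ ($Y{\left(f \right)} = f + 3 = 3 + f$)
$\frac{Y{\left(T \right)}}{110 + N} = \frac{3 + 2}{110 + 210} = \frac{5}{320} = 5 \cdot \frac{1}{320} = \frac{1}{64}$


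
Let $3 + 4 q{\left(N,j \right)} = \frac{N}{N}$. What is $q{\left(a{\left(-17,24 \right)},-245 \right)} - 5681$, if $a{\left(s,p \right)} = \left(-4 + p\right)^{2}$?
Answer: $- \frac{11363}{2} \approx -5681.5$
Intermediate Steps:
$q{\left(N,j \right)} = - \frac{1}{2}$ ($q{\left(N,j \right)} = - \frac{3}{4} + \frac{N \frac{1}{N}}{4} = - \frac{3}{4} + \frac{1}{4} \cdot 1 = - \frac{3}{4} + \frac{1}{4} = - \frac{1}{2}$)
$q{\left(a{\left(-17,24 \right)},-245 \right)} - 5681 = - \frac{1}{2} - 5681 = - \frac{11363}{2}$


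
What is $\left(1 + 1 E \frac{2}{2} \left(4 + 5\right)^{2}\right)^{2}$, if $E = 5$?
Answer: $164836$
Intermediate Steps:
$\left(1 + 1 E \frac{2}{2} \left(4 + 5\right)^{2}\right)^{2} = \left(1 + 1 \cdot 5 \cdot \frac{2}{2} \left(4 + 5\right)^{2}\right)^{2} = \left(1 + 1 \cdot 5 \cdot 2 \cdot \frac{1}{2} \cdot 9^{2}\right)^{2} = \left(1 + 1 \cdot 5 \cdot 1 \cdot 81\right)^{2} = \left(1 + 1 \cdot 5 \cdot 81\right)^{2} = \left(1 + 1 \cdot 405\right)^{2} = \left(1 + 405\right)^{2} = 406^{2} = 164836$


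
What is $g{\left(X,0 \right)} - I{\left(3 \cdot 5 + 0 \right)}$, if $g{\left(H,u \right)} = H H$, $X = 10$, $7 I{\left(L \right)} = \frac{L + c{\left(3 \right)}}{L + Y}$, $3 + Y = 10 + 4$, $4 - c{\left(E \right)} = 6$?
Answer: $\frac{1399}{14} \approx 99.929$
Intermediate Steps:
$c{\left(E \right)} = -2$ ($c{\left(E \right)} = 4 - 6 = -2$)
$Y = 11$ ($Y = -3 + \left(10 + 4\right) = -3 + 14 = 11$)
$I{\left(L \right)} = \frac{-2 + L}{7 \left(11 + L\right)}$ ($I{\left(L \right)} = \frac{\left(L - 2\right) \frac{1}{L + 11}}{7} = \frac{\left(-2 + L\right) \frac{1}{11 + L}}{7} = \frac{\frac{1}{11 + L} \left(-2 + L\right)}{7} = \frac{-2 + L}{7 \left(11 + L\right)}$)
$g{\left(H,u \right)} = H^{2}$
$g{\left(X,0 \right)} - I{\left(3 \cdot 5 + 0 \right)} = 10^{2} - \frac{-2 + \left(3 \cdot 5 + 0\right)}{7 \left(11 + \left(3 \cdot 5 + 0\right)\right)} = 100 - \frac{-2 + \left(15 + 0\right)}{7 \left(11 + \left(15 + 0\right)\right)} = 100 - \frac{-2 + 15}{7 \left(11 + 15\right)} = 100 - \frac{1}{7} \cdot \frac{1}{26} \cdot 13 = 100 - \frac{1}{14} = \frac{1399}{14}$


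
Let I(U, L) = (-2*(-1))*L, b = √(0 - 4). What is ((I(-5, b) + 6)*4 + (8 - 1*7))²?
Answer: 369 + 800*I ≈ 369.0 + 800.0*I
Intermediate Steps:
b = 2*I (b = √(-4) = 2*I ≈ 2.0*I)
I(U, L) = 2*L
((I(-5, b) + 6)*4 + (8 - 1*7))² = ((2*(2*I) + 6)*4 + (8 - 1*7))² = ((4*I + 6)*4 + (8 - 7))² = ((6 + 4*I)*4 + 1)² = ((24 + 16*I) + 1)² = (25 + 16*I)²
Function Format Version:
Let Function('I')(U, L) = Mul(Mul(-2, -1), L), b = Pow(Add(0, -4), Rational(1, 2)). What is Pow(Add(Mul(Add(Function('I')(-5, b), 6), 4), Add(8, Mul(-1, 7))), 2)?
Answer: Add(369, Mul(800, I)) ≈ Add(369.00, Mul(800.00, I))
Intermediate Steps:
b = Mul(2, I) (b = Pow(-4, Rational(1, 2)) = Mul(2, I) ≈ Mul(2.0000, I))
Function('I')(U, L) = Mul(2, L)
Pow(Add(Mul(Add(Function('I')(-5, b), 6), 4), Add(8, Mul(-1, 7))), 2) = Pow(Add(Mul(Add(Mul(2, Mul(2, I)), 6), 4), Add(8, Mul(-1, 7))), 2) = Pow(Add(Mul(Add(Mul(4, I), 6), 4), Add(8, -7)), 2) = Pow(Add(Mul(Add(6, Mul(4, I)), 4), 1), 2) = Pow(Add(Add(24, Mul(16, I)), 1), 2) = Pow(Add(25, Mul(16, I)), 2)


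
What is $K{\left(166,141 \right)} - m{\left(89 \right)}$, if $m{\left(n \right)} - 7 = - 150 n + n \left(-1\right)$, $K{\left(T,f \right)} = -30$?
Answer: $13402$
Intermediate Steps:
$m{\left(n \right)} = 7 - 151 n$ ($m{\left(n \right)} = 7 - \left(150 n - n \left(-1\right)\right) = 7 - 151 n$)
$K{\left(166,141 \right)} - m{\left(89 \right)} = -30 - \left(7 - 13439\right) = -30 - -13432 = -30 + 13432 = 13402$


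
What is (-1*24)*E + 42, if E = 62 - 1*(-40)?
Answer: -2406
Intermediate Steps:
E = 102 (E = 62 + 40 = 102)
(-1*24)*E + 42 = -1*24*102 + 42 = -24*102 + 42 = -2448 + 42 = -2406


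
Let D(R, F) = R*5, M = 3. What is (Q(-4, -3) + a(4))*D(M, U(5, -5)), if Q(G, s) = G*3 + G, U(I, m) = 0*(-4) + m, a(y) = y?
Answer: -180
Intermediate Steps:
U(I, m) = m (U(I, m) = 0 + m = m)
D(R, F) = 5*R
Q(G, s) = 4*G (Q(G, s) = 3*G + G = 4*G)
(Q(-4, -3) + a(4))*D(M, U(5, -5)) = (4*(-4) + 4)*(5*3) = (-16 + 4)*15 = -12*15 = -180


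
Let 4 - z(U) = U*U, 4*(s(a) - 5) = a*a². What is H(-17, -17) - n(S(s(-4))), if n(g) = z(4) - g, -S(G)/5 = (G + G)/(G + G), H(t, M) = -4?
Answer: 3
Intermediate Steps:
s(a) = 5 + a³/4 (s(a) = 5 + (a*a²)/4 = 5 + a³/4)
z(U) = 4 - U² (z(U) = 4 - U*U = 4 - U²)
S(G) = -5 (S(G) = -5*(G + G)/(G + G) = -5*2*G/(2*G) = -5*2*G*1/(2*G) = -5*1 = -5)
n(g) = -12 - g (n(g) = (4 - 1*4²) - g = (4 - 1*16) - g = (4 - 16) - g = -12 - g)
H(-17, -17) - n(S(s(-4))) = -4 - (-12 - 1*(-5)) = -4 - (-12 + 5) = -4 - 1*(-7) = -4 + 7 = 3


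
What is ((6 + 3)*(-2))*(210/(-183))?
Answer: 1260/61 ≈ 20.656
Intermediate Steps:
((6 + 3)*(-2))*(210/(-183)) = (9*(-2))*(210*(-1/183)) = -18*(-70/61) = 1260/61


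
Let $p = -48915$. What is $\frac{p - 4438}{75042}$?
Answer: $- \frac{53353}{75042} \approx -0.71098$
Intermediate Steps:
$\frac{p - 4438}{75042} = \frac{-48915 - 4438}{75042} = \left(-48915 - 4438\right) \frac{1}{75042} = \left(-53353\right) \frac{1}{75042} = - \frac{53353}{75042}$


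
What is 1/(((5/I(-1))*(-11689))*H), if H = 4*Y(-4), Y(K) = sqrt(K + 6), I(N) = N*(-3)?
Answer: -3*sqrt(2)/467560 ≈ -9.0740e-6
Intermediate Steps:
I(N) = -3*N
Y(K) = sqrt(6 + K)
H = 4*sqrt(2) (H = 4*sqrt(6 - 4) = 4*sqrt(2) ≈ 5.6569)
1/(((5/I(-1))*(-11689))*H) = 1/(((5/((-3*(-1))))*(-11689))*(4*sqrt(2))) = 1/(((5/3)*(-11689))*(4*sqrt(2))) = 1/(-233780*sqrt(2)/3) = -3*sqrt(2)/467560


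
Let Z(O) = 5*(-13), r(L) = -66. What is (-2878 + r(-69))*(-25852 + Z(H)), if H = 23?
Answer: 76299648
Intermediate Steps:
Z(O) = -65
(-2878 + r(-69))*(-25852 + Z(H)) = (-2878 - 66)*(-25852 - 65) = -2944*(-25917) = 76299648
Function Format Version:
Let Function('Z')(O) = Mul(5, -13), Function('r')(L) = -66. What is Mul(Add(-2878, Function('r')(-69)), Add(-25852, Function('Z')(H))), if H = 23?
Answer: 76299648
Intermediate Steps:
Function('Z')(O) = -65
Mul(Add(-2878, Function('r')(-69)), Add(-25852, Function('Z')(H))) = Mul(Add(-2878, -66), Add(-25852, -65)) = Mul(-2944, -25917) = 76299648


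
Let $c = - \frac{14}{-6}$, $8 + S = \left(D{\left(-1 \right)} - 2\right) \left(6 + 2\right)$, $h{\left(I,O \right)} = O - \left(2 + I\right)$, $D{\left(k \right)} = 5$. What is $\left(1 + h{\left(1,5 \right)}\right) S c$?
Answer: $112$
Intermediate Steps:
$h{\left(I,O \right)} = -2 + O - I$
$S = 16$ ($S = -8 + \left(5 - 2\right) \left(6 + 2\right) = -8 + 3 \cdot 8 = -8 + 24 = 16$)
$c = \frac{7}{3}$ ($c = \left(-14\right) \left(- \frac{1}{6}\right) = \frac{7}{3} \approx 2.3333$)
$\left(1 + h{\left(1,5 \right)}\right) S c = \left(1 - -2\right) 16 \cdot \frac{7}{3} = \left(1 + 2\right) 16 \cdot \frac{7}{3} = 3 \cdot 16 \cdot \frac{7}{3} = 48 \cdot \frac{7}{3} = 112$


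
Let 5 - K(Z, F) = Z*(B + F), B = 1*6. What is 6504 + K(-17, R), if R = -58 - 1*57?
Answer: 4656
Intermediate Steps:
B = 6
R = -115 (R = -58 - 57 = -115)
K(Z, F) = 5 - Z*(6 + F)
6504 + K(-17, R) = 6504 + (5 - 6*(-17) - 1*(-115)*(-17)) = 6504 + (5 + 102 - 1955) = 6504 - 1848 = 4656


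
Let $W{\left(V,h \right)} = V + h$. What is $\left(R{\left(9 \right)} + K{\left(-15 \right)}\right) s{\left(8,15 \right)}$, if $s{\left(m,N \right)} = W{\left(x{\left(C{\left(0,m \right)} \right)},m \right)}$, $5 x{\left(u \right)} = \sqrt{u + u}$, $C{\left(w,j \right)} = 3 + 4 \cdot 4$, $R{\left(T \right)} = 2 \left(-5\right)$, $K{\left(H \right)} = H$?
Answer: $-200 - 5 \sqrt{38} \approx -230.82$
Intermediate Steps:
$R{\left(T \right)} = -10$
$C{\left(w,j \right)} = 19$ ($C{\left(w,j \right)} = 3 + 16 = 19$)
$x{\left(u \right)} = \frac{\sqrt{2} \sqrt{u}}{5}$ ($x{\left(u \right)} = \frac{\sqrt{u + u}}{5} = \frac{\sqrt{2 u}}{5} = \frac{\sqrt{2} \sqrt{u}}{5}$)
$s{\left(m,N \right)} = m + \frac{\sqrt{38}}{5}$ ($s{\left(m,N \right)} = \frac{\sqrt{2} \sqrt{19}}{5} + m = \frac{\sqrt{38}}{5} + m = m + \frac{\sqrt{38}}{5}$)
$\left(R{\left(9 \right)} + K{\left(-15 \right)}\right) s{\left(8,15 \right)} = \left(-10 - 15\right) \left(8 + \frac{\sqrt{38}}{5}\right) = - 25 \left(8 + \frac{\sqrt{38}}{5}\right) = -200 - 5 \sqrt{38}$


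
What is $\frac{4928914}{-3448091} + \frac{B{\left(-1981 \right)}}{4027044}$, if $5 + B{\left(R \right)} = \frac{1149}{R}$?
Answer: $- \frac{19660407549087905}{13753700838360462} \approx -1.4295$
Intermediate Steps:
$B{\left(R \right)} = -5 + \frac{1149}{R}$
$\frac{4928914}{-3448091} + \frac{B{\left(-1981 \right)}}{4027044} = \frac{4928914}{-3448091} + \frac{-5 + \frac{1149}{-1981}}{4027044} = 4928914 \left(- \frac{1}{3448091}\right) + \left(-5 + 1149 \left(- \frac{1}{1981}\right)\right) \frac{1}{4027044} = - \frac{4928914}{3448091} + \left(-5 - \frac{1149}{1981}\right) \frac{1}{4027044} = - \frac{4928914}{3448091} - \frac{5527}{3988787082} = - \frac{19660407549087905}{13753700838360462}$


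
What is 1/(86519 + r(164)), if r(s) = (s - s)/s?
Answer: 1/86519 ≈ 1.1558e-5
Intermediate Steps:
r(s) = 0 (r(s) = 0/s = 0)
1/(86519 + r(164)) = 1/(86519 + 0) = 1/86519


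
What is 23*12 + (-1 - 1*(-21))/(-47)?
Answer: 12952/47 ≈ 275.57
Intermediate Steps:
23*12 + (-1 - 1*(-21))/(-47) = 276 + (-1 + 21)*(-1/47) = 276 + 20*(-1/47) = 276 - 20/47 = 12952/47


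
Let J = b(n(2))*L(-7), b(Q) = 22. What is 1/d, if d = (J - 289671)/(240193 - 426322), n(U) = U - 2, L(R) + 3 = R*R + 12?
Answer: 186129/288395 ≈ 0.64540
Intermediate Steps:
L(R) = 9 + R**2 (L(R) = -3 + (R*R + 12) = -3 + (R**2 + 12) = -3 + (12 + R**2) = 9 + R**2)
n(U) = -2 + U
J = 1276 (J = 22*(9 + (-7)**2) = 22*(9 + 49) = 22*58 = 1276)
d = 288395/186129 (d = (1276 - 289671)/(240193 - 426322) = -288395/(-186129) = -288395*(-1/186129) = 288395/186129 ≈ 1.5494)
1/d = 1/(288395/186129) = 186129/288395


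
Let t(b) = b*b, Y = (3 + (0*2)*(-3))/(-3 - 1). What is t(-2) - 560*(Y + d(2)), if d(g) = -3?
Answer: 2104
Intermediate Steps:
Y = -¾ (Y = (3 + 0*(-3))/(-4) = (3 + 0)*(-¼) = 3*(-¼) = -¾ ≈ -0.75000)
t(b) = b²
t(-2) - 560*(Y + d(2)) = (-2)² - 560*(-¾ - 3) = 4 - 560*(-15)/4 = 4 - 112*(-75/4) = 4 + 2100 = 2104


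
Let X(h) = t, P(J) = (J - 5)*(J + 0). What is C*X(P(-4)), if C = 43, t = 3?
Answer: 129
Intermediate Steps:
P(J) = J*(-5 + J) (P(J) = (-5 + J)*J = J*(-5 + J))
X(h) = 3
C*X(P(-4)) = 43*3 = 129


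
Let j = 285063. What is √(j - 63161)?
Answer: √221902 ≈ 471.06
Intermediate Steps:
√(j - 63161) = √(285063 - 63161) = √221902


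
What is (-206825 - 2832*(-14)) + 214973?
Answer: 47796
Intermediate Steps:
(-206825 - 2832*(-14)) + 214973 = (-206825 + 39648) + 214973 = -167177 + 214973 = 47796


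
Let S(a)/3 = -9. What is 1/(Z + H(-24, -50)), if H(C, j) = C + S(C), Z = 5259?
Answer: 1/5208 ≈ 0.00019201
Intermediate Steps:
S(a) = -27 (S(a) = 3*(-9) = -27)
H(C, j) = -27 + C (H(C, j) = C - 27 = -27 + C)
1/(Z + H(-24, -50)) = 1/(5259 + (-27 - 24)) = 1/(5259 - 51) = 1/5208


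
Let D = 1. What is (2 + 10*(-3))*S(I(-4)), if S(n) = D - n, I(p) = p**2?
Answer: 420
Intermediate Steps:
S(n) = 1 - n
(2 + 10*(-3))*S(I(-4)) = (2 + 10*(-3))*(1 - 1*(-4)**2) = (2 - 30)*(1 - 1*16) = -28*(1 - 16) = -28*(-15) = 420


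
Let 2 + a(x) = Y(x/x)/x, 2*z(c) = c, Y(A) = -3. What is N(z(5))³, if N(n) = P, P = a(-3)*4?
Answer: -64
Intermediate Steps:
z(c) = c/2
a(x) = -2 - 3/x
P = -4 (P = (-2 - 3/(-3))*4 = (-2 - 3*(-⅓))*4 = (-2 + 1)*4 = -1*4 = -4)
N(n) = -4
N(z(5))³ = (-4)³ = -64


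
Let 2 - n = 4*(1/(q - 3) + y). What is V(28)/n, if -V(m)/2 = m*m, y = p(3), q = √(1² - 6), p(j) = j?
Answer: 512/3 + 16*I*√5/3 ≈ 170.67 + 11.926*I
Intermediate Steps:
q = I*√5 (q = √(1 - 6) = √(-5) = I*√5 ≈ 2.2361*I)
y = 3
n = -10 - 4/(-3 + I*√5) (n = 2 - 4*(1/(I*√5 - 3) + 3) = 2 - 4*(1/(-3 + I*√5) + 3) = 2 - 4*(3 + 1/(-3 + I*√5)) = 2 - (12 + 4/(-3 + I*√5)) = 2 + (-12 - 4/(-3 + I*√5)) = -10 - 4/(-3 + I*√5) ≈ -9.1429 + 0.63888*I)
V(m) = -2*m² (V(m) = -2*m*m = -2*m²)
V(28)/n = (-2*28²)/(-64/7 + 2*I*√5/7) = (-2*784)/(-64/7 + 2*I*√5/7) = -1568/(-64/7 + 2*I*√5/7)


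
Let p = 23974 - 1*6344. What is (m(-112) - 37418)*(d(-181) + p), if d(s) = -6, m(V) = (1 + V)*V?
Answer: -440353264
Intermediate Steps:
p = 17630 (p = 23974 - 6344 = 17630)
m(V) = V*(1 + V)
(m(-112) - 37418)*(d(-181) + p) = (-112*(1 - 112) - 37418)*(-6 + 17630) = (-112*(-111) - 37418)*17624 = (12432 - 37418)*17624 = -24986*17624 = -440353264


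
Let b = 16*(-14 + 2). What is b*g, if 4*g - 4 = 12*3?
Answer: -1920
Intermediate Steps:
g = 10 (g = 1 + (12*3)/4 = 1 + (1/4)*36 = 1 + 9 = 10)
b = -192 (b = 16*(-12) = -192)
b*g = -192*10 = -1920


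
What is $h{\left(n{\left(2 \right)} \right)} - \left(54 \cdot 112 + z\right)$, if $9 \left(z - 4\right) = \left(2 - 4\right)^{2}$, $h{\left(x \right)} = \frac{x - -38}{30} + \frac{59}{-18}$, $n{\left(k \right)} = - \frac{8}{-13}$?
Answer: $- \frac{7083689}{1170} \approx -6054.4$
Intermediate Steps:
$n{\left(k \right)} = \frac{8}{13}$ ($n{\left(k \right)} = \left(-8\right) \left(- \frac{1}{13}\right) = \frac{8}{13}$)
$h{\left(x \right)} = - \frac{181}{90} + \frac{x}{30}$ ($h{\left(x \right)} = \left(x + 38\right) \frac{1}{30} + 59 \left(- \frac{1}{18}\right) = \left(38 + x\right) \frac{1}{30} - \frac{59}{18} = \left(\frac{19}{15} + \frac{x}{30}\right) - \frac{59}{18} = - \frac{181}{90} + \frac{x}{30}$)
$z = \frac{40}{9}$ ($z = 4 + \frac{\left(2 - 4\right)^{2}}{9} = 4 + \frac{\left(-2\right)^{2}}{9} = 4 + \frac{1}{9} \cdot 4 = 4 + \frac{4}{9} = \frac{40}{9} \approx 4.4444$)
$h{\left(n{\left(2 \right)} \right)} - \left(54 \cdot 112 + z\right) = \left(- \frac{181}{90} + \frac{1}{30} \cdot \frac{8}{13}\right) - \left(54 \cdot 112 + \frac{40}{9}\right) = \left(- \frac{181}{90} + \frac{4}{195}\right) - \left(6048 + \frac{40}{9}\right) = - \frac{2329}{1170} - \frac{54472}{9} = - \frac{7083689}{1170}$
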